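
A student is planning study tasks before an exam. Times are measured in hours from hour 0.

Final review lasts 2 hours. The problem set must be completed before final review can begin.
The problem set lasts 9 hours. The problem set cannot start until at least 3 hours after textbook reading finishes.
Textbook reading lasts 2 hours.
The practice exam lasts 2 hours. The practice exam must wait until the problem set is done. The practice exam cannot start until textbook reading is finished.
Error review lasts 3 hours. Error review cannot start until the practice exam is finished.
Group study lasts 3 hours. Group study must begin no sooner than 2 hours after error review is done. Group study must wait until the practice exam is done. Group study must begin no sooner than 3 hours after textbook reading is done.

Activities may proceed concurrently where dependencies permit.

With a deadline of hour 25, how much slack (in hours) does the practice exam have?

Textbook reading can start immediately at hour 0; it finishes at hour 2.
After textbook reading (finishes hour 2, plus 3-hour gap → hour 5), the problem set can start at hour 5 and finishes at hour 14.
The practice exam has to wait for the problem set (finishes hour 14); textbook reading (finishes hour 2). The latest of these is hour 14, so the practice exam runs hour 14 to 14 + 2 = hour 16.

Working backward from the deadline:
Nothing follows group study; the deadline of hour 25 is its only limit. It must start by 25 − 3 = hour 22.
Since group study (must start by hour 22, minus 2-hour gap → hour 20) depends on it, error review must finish by hour 20. Backing off its 3-hour duration gives a latest start of hour 17.
The practice exam must finish in time for error review (must start by hour 17); group study (must start by hour 22). The tightest is hour 17, so the practice exam must start by 17 − 2 = hour 15.
So the practice exam can start as early as hour 14 and as late as hour 15, giving 15 − 14 = 1 hour of slack.

1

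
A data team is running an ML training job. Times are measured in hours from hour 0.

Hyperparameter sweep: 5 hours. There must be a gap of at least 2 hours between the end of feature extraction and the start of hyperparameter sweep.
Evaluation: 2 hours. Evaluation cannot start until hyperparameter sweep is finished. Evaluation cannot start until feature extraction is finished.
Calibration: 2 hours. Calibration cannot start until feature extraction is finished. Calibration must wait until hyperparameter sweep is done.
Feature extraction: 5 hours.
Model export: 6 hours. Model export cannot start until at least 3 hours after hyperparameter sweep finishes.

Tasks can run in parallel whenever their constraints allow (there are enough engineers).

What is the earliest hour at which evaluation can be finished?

Feature extraction can start immediately at hour 0; it finishes at hour 5.
After feature extraction (finishes hour 5, plus 2-hour gap → hour 7), hyperparameter sweep can start at hour 7 and finishes at hour 12.
Evaluation needs all of hyperparameter sweep (finishes hour 12); feature extraction (finishes hour 5). That puts its earliest start at hour 12; it finishes at 12 + 2 = hour 14.

14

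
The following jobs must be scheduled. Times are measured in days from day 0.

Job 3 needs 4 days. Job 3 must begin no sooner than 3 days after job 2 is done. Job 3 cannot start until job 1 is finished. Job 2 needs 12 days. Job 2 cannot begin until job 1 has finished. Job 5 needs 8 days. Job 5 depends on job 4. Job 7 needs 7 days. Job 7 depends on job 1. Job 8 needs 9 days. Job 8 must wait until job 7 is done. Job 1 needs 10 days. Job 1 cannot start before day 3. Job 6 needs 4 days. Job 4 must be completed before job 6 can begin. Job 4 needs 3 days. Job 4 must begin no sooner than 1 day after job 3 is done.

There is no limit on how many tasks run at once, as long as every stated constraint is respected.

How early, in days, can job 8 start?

20

After its own release at day 3, job 1 can start at day 3 and finishes at day 13.
Job 7 waits on job 1 (finishes day 13), so it starts at day 13 and finishes at 13 + 7 = day 20.
Job 8 waits on job 7 (finishes day 20), so the earliest it can start is day 20.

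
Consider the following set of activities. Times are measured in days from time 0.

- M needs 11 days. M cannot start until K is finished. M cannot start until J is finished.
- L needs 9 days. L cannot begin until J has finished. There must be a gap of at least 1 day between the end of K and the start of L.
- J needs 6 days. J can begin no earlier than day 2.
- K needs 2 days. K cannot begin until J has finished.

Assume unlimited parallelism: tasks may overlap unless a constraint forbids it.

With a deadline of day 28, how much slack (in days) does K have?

7

After its own release at day 2, J can start at day 2 and finishes at day 8.
K cannot begin until J (finishes day 8). It runs from day 8 to 8 + 2 = day 10.

Working backward from the deadline:
L must finish by day 28; it takes 9 days, so it must start by 28 − 9 = day 19.
To finish by day 28, M (duration 11) must start no later than day 17.
K has several dependents: L (must start by day 19, minus 1-day gap → day 18); M (must start by day 17). The earliest of those limits is day 17, so K must start by 17 − 2 = day 15.
So K can start as early as day 8 and as late as day 15, giving 15 − 8 = 7 days of slack.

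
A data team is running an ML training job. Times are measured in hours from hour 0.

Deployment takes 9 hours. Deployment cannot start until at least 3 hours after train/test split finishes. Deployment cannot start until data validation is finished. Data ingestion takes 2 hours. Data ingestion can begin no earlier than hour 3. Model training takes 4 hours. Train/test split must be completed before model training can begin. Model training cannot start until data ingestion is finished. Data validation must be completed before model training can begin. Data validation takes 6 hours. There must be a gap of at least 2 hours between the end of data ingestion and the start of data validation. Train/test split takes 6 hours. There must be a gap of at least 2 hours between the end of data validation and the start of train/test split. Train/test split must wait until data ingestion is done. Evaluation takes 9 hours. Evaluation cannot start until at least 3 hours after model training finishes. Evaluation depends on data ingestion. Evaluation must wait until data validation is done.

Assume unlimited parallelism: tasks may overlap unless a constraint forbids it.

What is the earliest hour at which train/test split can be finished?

After its own release at hour 3, data ingestion can start at hour 3 and finishes at hour 5.
Data validation cannot begin until data ingestion (finishes hour 5, plus 2-hour gap → hour 7). It runs from hour 7 to 7 + 6 = hour 13.
For train/test split: data validation (finishes hour 13, plus 2-hour gap → hour 15); data ingestion (finishes hour 5). Taking the maximum gives a start of hour 15, and it finishes at 15 + 6 = hour 21.

21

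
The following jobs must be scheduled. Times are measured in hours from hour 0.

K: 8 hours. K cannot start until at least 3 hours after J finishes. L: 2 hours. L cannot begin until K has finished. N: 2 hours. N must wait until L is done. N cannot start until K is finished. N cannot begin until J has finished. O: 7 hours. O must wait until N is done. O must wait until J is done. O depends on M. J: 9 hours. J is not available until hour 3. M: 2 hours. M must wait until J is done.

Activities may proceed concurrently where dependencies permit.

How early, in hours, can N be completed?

27

J cannot begin until its own release at hour 3. It runs from hour 3 to 3 + 9 = hour 12.
K waits on J (finishes hour 12, plus 3-hour gap → hour 15), so it starts at hour 15 and finishes at 15 + 8 = hour 23.
L waits on K (finishes hour 23), so it starts at hour 23 and finishes at 23 + 2 = hour 25.
N needs all of L (finishes hour 25); K (finishes hour 23); J (finishes hour 12). That puts its earliest start at hour 25; it finishes at 25 + 2 = hour 27.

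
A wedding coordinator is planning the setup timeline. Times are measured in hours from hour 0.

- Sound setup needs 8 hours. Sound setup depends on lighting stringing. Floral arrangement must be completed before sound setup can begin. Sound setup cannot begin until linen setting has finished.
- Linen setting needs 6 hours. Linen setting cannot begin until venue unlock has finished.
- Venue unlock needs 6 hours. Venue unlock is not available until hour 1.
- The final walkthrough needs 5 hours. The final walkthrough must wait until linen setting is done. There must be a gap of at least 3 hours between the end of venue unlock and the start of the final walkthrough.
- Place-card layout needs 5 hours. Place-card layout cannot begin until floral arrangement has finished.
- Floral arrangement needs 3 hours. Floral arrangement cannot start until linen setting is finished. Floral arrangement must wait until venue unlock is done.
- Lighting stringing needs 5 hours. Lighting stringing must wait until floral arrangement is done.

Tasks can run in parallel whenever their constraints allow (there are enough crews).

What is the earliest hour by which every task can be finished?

Venue unlock waits on its own release at hour 1, so it starts at hour 1 and finishes at 1 + 6 = hour 7.
Linen setting cannot begin until venue unlock (finishes hour 7). It runs from hour 7 to 7 + 6 = hour 13.
For the final walkthrough: linen setting (finishes hour 13); venue unlock (finishes hour 7, plus 3-hour gap → hour 10). Taking the maximum gives a start of hour 13, and it finishes at 13 + 5 = hour 18.
Floral arrangement needs all of linen setting (finishes hour 13); venue unlock (finishes hour 7). That puts its earliest start at hour 13; it finishes at 13 + 3 = hour 16.
After floral arrangement (finishes hour 16), place-card layout can start at hour 16 and finishes at hour 21.
After floral arrangement (finishes hour 16), lighting stringing can start at hour 16 and finishes at hour 21.
Sound setup cannot start until lighting stringing (finishes hour 21); floral arrangement (finishes hour 16); linen setting (finishes hour 13). The controlling bound is hour 21, so sound setup finishes at 21 + 8 = hour 29.
All tasks are finished once the last one completes. Finish times: Venue unlock at 7, Linen setting at 13, Floral arrangement at 16, Lighting stringing at 21, Sound setup at 29, Place-card layout at 21, The final walkthrough at 18. The latest is hour 29.

29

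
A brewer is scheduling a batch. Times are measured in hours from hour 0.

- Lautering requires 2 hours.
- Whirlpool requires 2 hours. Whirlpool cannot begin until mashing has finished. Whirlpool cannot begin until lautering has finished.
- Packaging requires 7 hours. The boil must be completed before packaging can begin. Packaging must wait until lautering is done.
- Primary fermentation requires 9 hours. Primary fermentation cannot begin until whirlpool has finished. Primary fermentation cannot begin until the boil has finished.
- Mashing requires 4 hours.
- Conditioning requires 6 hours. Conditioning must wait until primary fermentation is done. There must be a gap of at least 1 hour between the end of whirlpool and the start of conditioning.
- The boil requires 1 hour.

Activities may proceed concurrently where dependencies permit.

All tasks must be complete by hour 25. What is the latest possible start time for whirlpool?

To finish by hour 25, conditioning (duration 6) must start no later than hour 19.
Primary fermentation must finish before conditioning (must start by hour 19). With a 9-hour duration, primary fermentation must start by 19 − 9 = hour 10.
Whirlpool feeds primary fermentation (must start by hour 10); conditioning (must start by hour 19, minus 1-hour gap → hour 18). Taking the minimum, whirlpool must finish by hour 10 and start by 10 − 2 = hour 8.

8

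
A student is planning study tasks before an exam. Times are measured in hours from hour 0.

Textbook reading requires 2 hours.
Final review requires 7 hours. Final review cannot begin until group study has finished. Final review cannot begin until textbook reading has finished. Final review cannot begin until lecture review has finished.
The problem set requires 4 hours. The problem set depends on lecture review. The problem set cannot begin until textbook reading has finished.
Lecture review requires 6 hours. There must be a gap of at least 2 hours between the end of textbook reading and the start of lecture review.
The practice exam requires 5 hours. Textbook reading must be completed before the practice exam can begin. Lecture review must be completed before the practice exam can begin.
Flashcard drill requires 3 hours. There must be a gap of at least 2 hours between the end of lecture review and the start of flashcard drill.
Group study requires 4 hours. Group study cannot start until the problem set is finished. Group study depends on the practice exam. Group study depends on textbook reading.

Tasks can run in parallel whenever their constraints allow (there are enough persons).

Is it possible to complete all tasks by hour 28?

Nothing blocks textbook reading, so it runs from hour 0 to hour 2.
After textbook reading (finishes hour 2, plus 2-hour gap → hour 4), lecture review can start at hour 4 and finishes at hour 10.
The practice exam needs all of textbook reading (finishes hour 2); lecture review (finishes hour 10). That puts its earliest start at hour 10; it finishes at 10 + 5 = hour 15.
Flashcard drill waits on lecture review (finishes hour 10, plus 2-hour gap → hour 12), so it starts at hour 12 and finishes at 12 + 3 = hour 15.
The problem set needs all of lecture review (finishes hour 10); textbook reading (finishes hour 2). That puts its earliest start at hour 10; it finishes at 10 + 4 = hour 14.
Group study cannot start until the problem set (finishes hour 14); the practice exam (finishes hour 15); textbook reading (finishes hour 2). The controlling bound is hour 15, so group study finishes at 15 + 4 = hour 19.
Final review has to wait for group study (finishes hour 19); textbook reading (finishes hour 2); lecture review (finishes hour 10). The latest of these is hour 19, so final review runs hour 19 to 19 + 7 = hour 26.
Every task is finished by hour 26, which is no later than the deadline of 28, so the schedule is feasible.

Yes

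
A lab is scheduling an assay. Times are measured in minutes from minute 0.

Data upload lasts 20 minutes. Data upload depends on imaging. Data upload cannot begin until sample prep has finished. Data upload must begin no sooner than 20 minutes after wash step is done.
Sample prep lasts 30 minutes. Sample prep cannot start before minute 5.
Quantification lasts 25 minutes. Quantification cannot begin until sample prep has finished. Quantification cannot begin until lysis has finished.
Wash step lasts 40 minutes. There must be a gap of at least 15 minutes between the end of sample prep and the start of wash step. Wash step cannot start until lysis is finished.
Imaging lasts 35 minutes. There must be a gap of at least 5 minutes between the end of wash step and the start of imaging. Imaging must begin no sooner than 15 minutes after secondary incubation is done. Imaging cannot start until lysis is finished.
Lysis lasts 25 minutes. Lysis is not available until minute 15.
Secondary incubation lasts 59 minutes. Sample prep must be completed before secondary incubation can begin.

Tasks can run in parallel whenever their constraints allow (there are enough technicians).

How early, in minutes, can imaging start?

109

After its own release at minute 15, lysis can start at minute 15 and finishes at minute 40.
Sample prep cannot begin until its own release at minute 5. It runs from minute 5 to 5 + 30 = minute 35.
Secondary incubation cannot begin until sample prep (finishes minute 35). It runs from minute 35 to 35 + 59 = minute 94.
Wash step has to wait for sample prep (finishes minute 35, plus 15-minute gap → minute 50); lysis (finishes minute 40). The latest of these is minute 50, so wash step runs minute 50 to 50 + 40 = minute 90.
Imaging waits on wash step (finishes minute 90, plus 5-minute gap → minute 95); secondary incubation (finishes minute 94, plus 15-minute gap → minute 109); lysis (finishes minute 40). The latest of these is minute 109, which is the earliest imaging can start.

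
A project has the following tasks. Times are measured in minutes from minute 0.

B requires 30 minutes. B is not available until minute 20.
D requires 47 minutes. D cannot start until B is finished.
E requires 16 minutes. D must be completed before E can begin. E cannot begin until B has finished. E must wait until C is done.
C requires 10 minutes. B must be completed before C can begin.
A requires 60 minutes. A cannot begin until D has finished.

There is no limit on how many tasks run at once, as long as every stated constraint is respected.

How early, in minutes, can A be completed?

B cannot begin until its own release at minute 20. It runs from minute 20 to 20 + 30 = minute 50.
D waits on B (finishes minute 50), so it starts at minute 50 and finishes at 50 + 47 = minute 97.
A cannot begin until D (finishes minute 97). It runs from minute 97 to 97 + 60 = minute 157.

157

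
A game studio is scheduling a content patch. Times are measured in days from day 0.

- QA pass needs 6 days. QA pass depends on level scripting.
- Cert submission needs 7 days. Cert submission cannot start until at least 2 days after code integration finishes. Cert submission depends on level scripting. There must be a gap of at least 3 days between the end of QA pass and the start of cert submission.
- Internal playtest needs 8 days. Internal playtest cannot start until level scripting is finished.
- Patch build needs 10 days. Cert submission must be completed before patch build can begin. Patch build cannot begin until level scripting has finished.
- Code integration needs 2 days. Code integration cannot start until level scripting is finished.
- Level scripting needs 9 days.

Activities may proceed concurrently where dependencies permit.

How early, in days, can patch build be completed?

Level scripting can start immediately at day 0; it finishes at day 9.
QA pass waits on level scripting (finishes day 9), so it starts at day 9 and finishes at 9 + 6 = day 15.
After level scripting (finishes day 9), code integration can start at day 9 and finishes at day 11.
Cert submission has to wait for code integration (finishes day 11, plus 2-day gap → day 13); level scripting (finishes day 9); QA pass (finishes day 15, plus 3-day gap → day 18). The latest of these is day 18, so cert submission runs day 18 to 18 + 7 = day 25.
Patch build has to wait for cert submission (finishes day 25); level scripting (finishes day 9). The latest of these is day 25, so patch build runs day 25 to 25 + 10 = day 35.

35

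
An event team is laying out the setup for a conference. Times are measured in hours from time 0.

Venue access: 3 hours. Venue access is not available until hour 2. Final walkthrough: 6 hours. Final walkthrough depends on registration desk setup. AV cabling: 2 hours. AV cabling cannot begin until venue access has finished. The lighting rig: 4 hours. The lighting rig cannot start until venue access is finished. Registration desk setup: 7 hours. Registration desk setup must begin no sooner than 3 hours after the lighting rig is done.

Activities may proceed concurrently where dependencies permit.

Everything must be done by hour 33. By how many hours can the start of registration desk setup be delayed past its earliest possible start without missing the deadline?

8

Venue access waits on its own release at hour 2, so it starts at hour 2 and finishes at 2 + 3 = hour 5.
After venue access (finishes hour 5), the lighting rig can start at hour 5 and finishes at hour 9.
Registration desk setup waits on the lighting rig (finishes hour 9, plus 3-hour gap → hour 12), so it starts at hour 12 and finishes at 12 + 7 = hour 19.

Working backward from the deadline:
To finish by hour 33, final walkthrough (duration 6) must start no later than hour 27.
Registration desk setup has to be done before final walkthrough (must start by hour 27). That means finishing by hour 27, i.e. starting by 27 − 7 = hour 20.
So registration desk setup can start as early as hour 12 and as late as hour 20, giving 20 − 12 = 8 hours of slack.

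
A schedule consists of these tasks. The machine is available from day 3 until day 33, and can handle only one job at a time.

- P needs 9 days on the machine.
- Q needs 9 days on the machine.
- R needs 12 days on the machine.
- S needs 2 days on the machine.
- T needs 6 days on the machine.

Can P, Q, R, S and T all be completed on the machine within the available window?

No

The machine window is 33 − 3 = 30 days.
Running back to back, the jobs need 9 + 9 + 12 + 2 + 6 = 38 days on the machine.
Since 38 > 30, they cannot all fit.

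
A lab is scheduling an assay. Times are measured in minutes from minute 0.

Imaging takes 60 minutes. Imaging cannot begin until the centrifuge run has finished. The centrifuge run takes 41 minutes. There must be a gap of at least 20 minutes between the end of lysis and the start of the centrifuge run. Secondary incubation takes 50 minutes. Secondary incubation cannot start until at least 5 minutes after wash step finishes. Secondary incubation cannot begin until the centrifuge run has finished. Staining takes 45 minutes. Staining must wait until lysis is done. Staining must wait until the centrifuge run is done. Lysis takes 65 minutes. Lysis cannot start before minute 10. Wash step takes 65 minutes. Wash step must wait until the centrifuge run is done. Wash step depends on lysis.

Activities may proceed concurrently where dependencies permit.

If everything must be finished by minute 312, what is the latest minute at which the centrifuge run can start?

Secondary incubation has no dependents, so it just needs to finish by minute 312. Starting by 312 − 50 = minute 262 achieves that.
Wash step feeds into secondary incubation (must start by minute 262, minus 5-minute gap → minute 257); so wash step must finish by minute 257 and therefore start by minute 192.
Nothing follows staining; the deadline of minute 312 is its only limit. It must start by 312 − 45 = minute 267.
Imaging has no dependents, so it just needs to finish by minute 312. Starting by 312 − 60 = minute 252 achieves that.
The centrifuge run must finish in time for wash step (must start by minute 192); staining (must start by minute 267); secondary incubation (must start by minute 262); imaging (must start by minute 252). The tightest is minute 192, so the centrifuge run must start by 192 − 41 = minute 151.

151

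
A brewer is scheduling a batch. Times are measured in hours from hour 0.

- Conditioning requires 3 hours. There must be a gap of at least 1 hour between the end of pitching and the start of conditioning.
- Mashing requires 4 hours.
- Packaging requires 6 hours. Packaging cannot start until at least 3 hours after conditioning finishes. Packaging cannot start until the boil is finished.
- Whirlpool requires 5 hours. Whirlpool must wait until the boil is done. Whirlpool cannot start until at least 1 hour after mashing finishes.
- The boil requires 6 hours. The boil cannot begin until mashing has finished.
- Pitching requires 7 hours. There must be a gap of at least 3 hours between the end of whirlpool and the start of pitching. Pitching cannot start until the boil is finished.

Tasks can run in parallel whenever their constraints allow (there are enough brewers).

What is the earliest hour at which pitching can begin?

Mashing can start immediately at hour 0; it finishes at hour 4.
The boil waits on mashing (finishes hour 4), so it starts at hour 4 and finishes at 4 + 6 = hour 10.
Whirlpool needs all of the boil (finishes hour 10); mashing (finishes hour 4, plus 1-hour gap → hour 5). That puts its earliest start at hour 10; it finishes at 10 + 5 = hour 15.
Pitching waits on whirlpool (finishes hour 15, plus 3-hour gap → hour 18); the boil (finishes hour 10). The latest of these is hour 18, which is the earliest pitching can start.

18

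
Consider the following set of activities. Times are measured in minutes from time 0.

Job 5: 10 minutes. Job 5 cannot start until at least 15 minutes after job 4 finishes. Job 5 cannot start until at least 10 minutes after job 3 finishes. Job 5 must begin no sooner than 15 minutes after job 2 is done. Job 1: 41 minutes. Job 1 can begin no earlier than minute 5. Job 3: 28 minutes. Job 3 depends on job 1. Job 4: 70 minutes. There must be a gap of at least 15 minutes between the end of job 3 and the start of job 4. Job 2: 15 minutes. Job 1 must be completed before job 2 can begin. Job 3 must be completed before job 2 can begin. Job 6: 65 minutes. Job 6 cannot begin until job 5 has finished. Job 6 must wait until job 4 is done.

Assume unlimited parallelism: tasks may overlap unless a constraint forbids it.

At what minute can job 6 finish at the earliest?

After its own release at minute 5, job 1 can start at minute 5 and finishes at minute 46.
Job 3 cannot begin until job 1 (finishes minute 46). It runs from minute 46 to 46 + 28 = minute 74.
Job 4 cannot begin until job 3 (finishes minute 74, plus 15-minute gap → minute 89). It runs from minute 89 to 89 + 70 = minute 159.
Job 2 has to wait for job 1 (finishes minute 46); job 3 (finishes minute 74). The latest of these is minute 74, so job 2 runs minute 74 to 74 + 15 = minute 89.
For job 5: job 4 (finishes minute 159, plus 15-minute gap → minute 174); job 3 (finishes minute 74, plus 10-minute gap → minute 84); job 2 (finishes minute 89, plus 15-minute gap → minute 104). Taking the maximum gives a start of minute 174, and it finishes at 174 + 10 = minute 184.
For job 6: job 5 (finishes minute 184); job 4 (finishes minute 159). Taking the maximum gives a start of minute 184, and it finishes at 184 + 65 = minute 249.

249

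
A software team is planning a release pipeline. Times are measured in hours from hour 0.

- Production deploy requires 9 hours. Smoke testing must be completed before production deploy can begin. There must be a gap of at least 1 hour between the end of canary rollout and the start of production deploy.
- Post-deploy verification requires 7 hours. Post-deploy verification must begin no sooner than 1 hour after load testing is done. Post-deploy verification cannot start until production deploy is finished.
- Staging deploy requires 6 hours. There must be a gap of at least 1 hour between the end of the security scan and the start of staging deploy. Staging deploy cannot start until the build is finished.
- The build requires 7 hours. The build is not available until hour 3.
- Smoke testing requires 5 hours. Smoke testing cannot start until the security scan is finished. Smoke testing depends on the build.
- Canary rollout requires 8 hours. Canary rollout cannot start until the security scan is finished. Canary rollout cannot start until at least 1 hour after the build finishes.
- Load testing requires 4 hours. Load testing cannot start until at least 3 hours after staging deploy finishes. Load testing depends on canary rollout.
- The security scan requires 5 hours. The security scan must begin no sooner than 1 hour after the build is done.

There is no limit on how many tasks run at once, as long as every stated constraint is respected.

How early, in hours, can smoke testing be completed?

The build cannot begin until its own release at hour 3. It runs from hour 3 to 3 + 7 = hour 10.
After the build (finishes hour 10, plus 1-hour gap → hour 11), the security scan can start at hour 11 and finishes at hour 16.
Smoke testing cannot start until the security scan (finishes hour 16); the build (finishes hour 10). The controlling bound is hour 16, so smoke testing finishes at 16 + 5 = hour 21.

21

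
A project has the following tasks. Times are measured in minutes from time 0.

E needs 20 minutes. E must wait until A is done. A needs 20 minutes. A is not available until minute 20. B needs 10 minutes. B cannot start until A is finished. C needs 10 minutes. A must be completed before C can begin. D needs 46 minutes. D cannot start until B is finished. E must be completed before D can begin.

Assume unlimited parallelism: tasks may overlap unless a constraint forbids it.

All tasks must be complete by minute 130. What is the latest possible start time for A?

44

Nothing follows D; the deadline of minute 130 is its only limit. It must start by 130 − 46 = minute 84.
B feeds into D (must start by minute 84); so B must finish by minute 84 and therefore start by minute 74.
C has no dependents, so it just needs to finish by minute 130. Starting by 130 − 10 = minute 120 achieves that.
Since D (must start by minute 84) depends on it, E must finish by minute 84. Backing off its 20-minute duration gives a latest start of minute 64.
A must finish in time for B (must start by minute 74); C (must start by minute 120); E (must start by minute 64). The tightest is minute 64, so A must start by 64 − 20 = minute 44.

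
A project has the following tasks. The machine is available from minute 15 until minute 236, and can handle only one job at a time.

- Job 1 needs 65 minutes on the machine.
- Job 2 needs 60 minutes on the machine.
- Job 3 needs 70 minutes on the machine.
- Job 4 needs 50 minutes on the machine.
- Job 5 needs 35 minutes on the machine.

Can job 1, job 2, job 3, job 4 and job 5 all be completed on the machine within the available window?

The machine window is 236 − 15 = 221 minutes.
Running back to back, the jobs need 65 + 60 + 70 + 50 + 35 = 280 minutes on the machine.
Since 280 > 221, they cannot all fit.

No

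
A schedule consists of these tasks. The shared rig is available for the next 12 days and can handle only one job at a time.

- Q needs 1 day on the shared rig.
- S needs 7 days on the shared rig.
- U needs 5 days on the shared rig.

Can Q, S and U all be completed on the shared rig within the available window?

Running back to back, the jobs need 1 + 7 + 5 = 13 days on the shared rig.
Since 13 > 12, they cannot all fit.

No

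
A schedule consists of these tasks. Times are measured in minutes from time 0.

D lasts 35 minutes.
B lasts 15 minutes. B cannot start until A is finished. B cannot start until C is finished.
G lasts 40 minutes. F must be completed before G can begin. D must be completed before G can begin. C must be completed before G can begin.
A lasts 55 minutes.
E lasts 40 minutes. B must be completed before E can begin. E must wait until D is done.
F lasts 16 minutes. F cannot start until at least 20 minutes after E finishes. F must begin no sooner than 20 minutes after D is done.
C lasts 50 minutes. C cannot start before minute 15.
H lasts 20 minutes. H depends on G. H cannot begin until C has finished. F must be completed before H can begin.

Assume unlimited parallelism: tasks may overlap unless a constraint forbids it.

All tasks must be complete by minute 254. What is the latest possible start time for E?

118

H has no dependents, so it just needs to finish by minute 254. Starting by 254 − 20 = minute 234 achieves that.
G feeds into H (must start by minute 234); so G must finish by minute 234 and therefore start by minute 194.
F must finish in time for G (must start by minute 194); H (must start by minute 234). The tightest is minute 194, so F must start by 194 − 16 = minute 178.
E must finish before F (must start by minute 178, minus 20-minute gap → minute 158). With a 40-minute duration, E must start by 158 − 40 = minute 118.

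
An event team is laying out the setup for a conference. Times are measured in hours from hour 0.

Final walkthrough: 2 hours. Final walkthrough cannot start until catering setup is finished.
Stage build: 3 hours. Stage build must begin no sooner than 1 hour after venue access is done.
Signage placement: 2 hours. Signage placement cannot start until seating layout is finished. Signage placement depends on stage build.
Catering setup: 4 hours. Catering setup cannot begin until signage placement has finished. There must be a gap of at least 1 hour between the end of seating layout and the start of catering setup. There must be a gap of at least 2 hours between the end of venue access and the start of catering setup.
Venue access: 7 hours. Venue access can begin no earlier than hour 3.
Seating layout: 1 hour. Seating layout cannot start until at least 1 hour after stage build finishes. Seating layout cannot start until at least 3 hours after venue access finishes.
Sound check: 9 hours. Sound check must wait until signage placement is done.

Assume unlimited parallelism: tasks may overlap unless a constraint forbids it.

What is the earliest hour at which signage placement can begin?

After its own release at hour 3, venue access can start at hour 3 and finishes at hour 10.
Stage build cannot begin until venue access (finishes hour 10, plus 1-hour gap → hour 11). It runs from hour 11 to 11 + 3 = hour 14.
Seating layout needs all of stage build (finishes hour 14, plus 1-hour gap → hour 15); venue access (finishes hour 10, plus 3-hour gap → hour 13). That puts its earliest start at hour 15; it finishes at 15 + 1 = hour 16.
Signage placement waits on seating layout (finishes hour 16); stage build (finishes hour 14). The latest of these is hour 16, which is the earliest signage placement can start.

16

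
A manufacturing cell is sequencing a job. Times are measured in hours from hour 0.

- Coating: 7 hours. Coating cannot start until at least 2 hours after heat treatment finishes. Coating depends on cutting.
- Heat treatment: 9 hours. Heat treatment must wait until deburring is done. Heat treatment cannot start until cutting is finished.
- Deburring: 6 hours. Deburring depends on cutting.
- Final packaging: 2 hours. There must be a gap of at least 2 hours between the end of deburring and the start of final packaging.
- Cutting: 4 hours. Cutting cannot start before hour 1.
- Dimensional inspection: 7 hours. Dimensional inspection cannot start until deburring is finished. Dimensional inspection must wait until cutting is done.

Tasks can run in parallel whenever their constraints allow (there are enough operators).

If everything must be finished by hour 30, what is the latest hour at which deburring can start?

6

Coating has no dependents, so it just needs to finish by hour 30. Starting by 30 − 7 = hour 23 achieves that.
Heat treatment has to be done before coating (must start by hour 23, minus 2-hour gap → hour 21). That means finishing by hour 21, i.e. starting by 21 − 9 = hour 12.
To finish by hour 30, dimensional inspection (duration 7) must start no later than hour 23.
Final packaging must finish by hour 30; it takes 2 hours, so it must start by 30 − 2 = hour 28.
Deburring must finish in time for heat treatment (must start by hour 12); dimensional inspection (must start by hour 23); final packaging (must start by hour 28, minus 2-hour gap → hour 26). The tightest is hour 12, so deburring must start by 12 − 6 = hour 6.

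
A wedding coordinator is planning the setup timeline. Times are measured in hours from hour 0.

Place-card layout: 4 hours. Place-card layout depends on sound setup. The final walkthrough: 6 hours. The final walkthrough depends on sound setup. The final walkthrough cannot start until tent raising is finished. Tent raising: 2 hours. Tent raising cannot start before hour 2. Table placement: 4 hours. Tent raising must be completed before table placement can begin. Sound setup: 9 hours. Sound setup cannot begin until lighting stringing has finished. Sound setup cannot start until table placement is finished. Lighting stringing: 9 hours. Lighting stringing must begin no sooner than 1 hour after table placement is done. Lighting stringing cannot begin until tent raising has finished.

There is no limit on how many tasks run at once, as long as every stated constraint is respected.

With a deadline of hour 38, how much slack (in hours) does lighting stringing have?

Tent raising waits on its own release at hour 2, so it starts at hour 2 and finishes at 2 + 2 = hour 4.
Table placement waits on tent raising (finishes hour 4), so it starts at hour 4 and finishes at 4 + 4 = hour 8.
For lighting stringing: table placement (finishes hour 8, plus 1-hour gap → hour 9); tent raising (finishes hour 4). Taking the maximum gives a start of hour 9, and it finishes at 9 + 9 = hour 18.

Working backward from the deadline:
Nothing follows place-card layout; the deadline of hour 38 is its only limit. It must start by 38 − 4 = hour 34.
The final walkthrough has no dependents, so it just needs to finish by hour 38. Starting by 38 − 6 = hour 32 achieves that.
Sound setup feeds place-card layout (must start by hour 34); the final walkthrough (must start by hour 32). Taking the minimum, sound setup must finish by hour 32 and start by 32 − 9 = hour 23.
Lighting stringing has to be done before sound setup (must start by hour 23). That means finishing by hour 23, i.e. starting by 23 − 9 = hour 14.
So lighting stringing can start as early as hour 9 and as late as hour 14, giving 14 − 9 = 5 hours of slack.

5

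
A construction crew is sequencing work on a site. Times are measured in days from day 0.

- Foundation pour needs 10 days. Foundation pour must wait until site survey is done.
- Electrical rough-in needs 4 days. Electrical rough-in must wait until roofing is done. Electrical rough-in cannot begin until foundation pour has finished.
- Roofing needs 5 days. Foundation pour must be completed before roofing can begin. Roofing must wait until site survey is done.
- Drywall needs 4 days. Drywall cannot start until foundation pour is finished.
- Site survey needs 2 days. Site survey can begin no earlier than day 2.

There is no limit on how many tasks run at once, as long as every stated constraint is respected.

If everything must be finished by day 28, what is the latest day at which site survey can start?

Electrical rough-in has no dependents, so it just needs to finish by day 28. Starting by 28 − 4 = day 24 achieves that.
Roofing must finish before electrical rough-in (must start by day 24). With a 5-day duration, roofing must start by 24 − 5 = day 19.
Drywall has no dependents, so it just needs to finish by day 28. Starting by 28 − 4 = day 24 achieves that.
For foundation pour: roofing (must start by day 19); electrical rough-in (must start by day 24); drywall (must start by day 24). The most restrictive is day 19; with a 10-day duration, foundation pour must start by day 9.
Site survey feeds foundation pour (must start by day 9); roofing (must start by day 19). Taking the minimum, site survey must finish by day 9 and start by 9 − 2 = day 7.

7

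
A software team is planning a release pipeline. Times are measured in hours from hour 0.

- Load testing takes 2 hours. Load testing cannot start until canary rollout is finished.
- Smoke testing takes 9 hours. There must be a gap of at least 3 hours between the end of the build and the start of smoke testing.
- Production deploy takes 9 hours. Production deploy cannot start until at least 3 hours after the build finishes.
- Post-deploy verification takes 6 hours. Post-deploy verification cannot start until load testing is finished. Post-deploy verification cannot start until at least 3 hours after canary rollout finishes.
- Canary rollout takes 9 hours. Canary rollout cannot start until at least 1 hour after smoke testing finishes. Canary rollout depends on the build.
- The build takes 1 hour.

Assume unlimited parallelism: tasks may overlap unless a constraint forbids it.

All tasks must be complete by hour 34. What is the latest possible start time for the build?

To finish by hour 34, post-deploy verification (duration 6) must start no later than hour 28.
Load testing feeds into post-deploy verification (must start by hour 28); so load testing must finish by hour 28 and therefore start by hour 26.
For canary rollout: load testing (must start by hour 26); post-deploy verification (must start by hour 28, minus 3-hour gap → hour 25). The most restrictive is hour 25; with a 9-hour duration, canary rollout must start by hour 16.
Since canary rollout (must start by hour 16, minus 1-hour gap → hour 15) depends on it, smoke testing must finish by hour 15. Backing off its 9-hour duration gives a latest start of hour 6.
Production deploy must finish by hour 34; it takes 9 hours, so it must start by 34 − 9 = hour 25.
For the build: smoke testing (must start by hour 6, minus 3-hour gap → hour 3); canary rollout (must start by hour 16); production deploy (must start by hour 25, minus 3-hour gap → hour 22). The most restrictive is hour 3; with a 1-hour duration, the build must start by hour 2.

2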